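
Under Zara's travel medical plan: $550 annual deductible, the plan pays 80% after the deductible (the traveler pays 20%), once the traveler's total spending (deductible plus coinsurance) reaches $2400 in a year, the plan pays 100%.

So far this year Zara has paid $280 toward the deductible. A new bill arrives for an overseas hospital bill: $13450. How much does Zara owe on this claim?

Remaining deductible: $550 − $280 = $270.
After the $270 deductible portion, $13450 − $270 = $13180 is subject to coinsurance.
20% of $13180 = $2636 falls to the traveler.
That puts the traveler's cost at $270 + $2636 = $2906 before any cap.
Adding $2906 to the $280 already spent would give $3186, which exceeds the $2400 cap; the traveler pays just $2400 − $280 = $2120.

$2120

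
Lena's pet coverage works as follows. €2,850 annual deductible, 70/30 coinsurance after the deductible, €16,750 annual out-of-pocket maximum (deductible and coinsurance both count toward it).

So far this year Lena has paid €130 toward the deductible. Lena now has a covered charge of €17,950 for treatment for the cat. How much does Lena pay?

€130 of the €2,850 deductible is already met, leaving €2,720.
The remaining €15,230 (= €17,950 − €2,720) moves to coinsurance.
Coinsurance: €15,230 × 30% = €4,569.
So the owner owes €2,720 + €4,569 = €7,289 before any cap.
Year-to-date out-of-pocket becomes €130 + €7,289 = €7,419, still under the €16,750 maximum, so no cap applies.

€7,289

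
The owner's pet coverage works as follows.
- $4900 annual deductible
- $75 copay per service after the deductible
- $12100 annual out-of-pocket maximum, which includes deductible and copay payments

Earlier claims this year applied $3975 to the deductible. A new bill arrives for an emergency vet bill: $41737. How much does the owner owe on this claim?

$1000

$3975 of the $4900 deductible is already met, leaving $925.
The remaining $40812 (= $41737 − $925) moves to the copay.
Copay on this service: $75.
So the owner owes $925 + $75 = $1000 before any cap.
Cumulative spending $3975 + $1000 = $4975 stays under the $12100 maximum.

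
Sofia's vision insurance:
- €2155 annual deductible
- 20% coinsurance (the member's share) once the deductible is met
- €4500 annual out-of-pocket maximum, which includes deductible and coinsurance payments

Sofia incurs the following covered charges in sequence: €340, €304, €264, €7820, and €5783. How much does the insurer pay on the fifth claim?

Claim 1 — €340: all of it applies to the deductible. Cost to member: €340. OOP to date €340. Insurer: €340 − €340 = €0.
Claim 2 — €304: all of it applies to the deductible. Member owes €304 (running OOP €644). Plan pays €304 − €304 = €0.
Claim 3 — €264: all of it applies to the deductible. Cost to member: €264. OOP to date €908. Plan pays €264 − €264 = €0.
Claim 4 — €7820: €1247 to deductible, leaving €6573; 20% of €6573 = €1314.60. Cost to member: €2561.60. OOP to date €3469.60. Plan pays €7820 − €2561.60 = €5258.40.
Claim 5 — €5783: deductible already satisfied, so member's share is 20% × €5783 = €1156.60. That would push OOP to €4626.20, over the €4500 cap, so member pays €4500 − €3469.60 = €1030.40. Insurer: €5783 − €1030.40 = €4752.60.

€4752.60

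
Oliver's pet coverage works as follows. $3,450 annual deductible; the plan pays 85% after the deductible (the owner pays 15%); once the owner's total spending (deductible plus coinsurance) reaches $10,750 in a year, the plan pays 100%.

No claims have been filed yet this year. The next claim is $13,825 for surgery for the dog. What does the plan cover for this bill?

Nothing has been paid toward the $3,450 deductible, so the first $3,450 of this charge is applied there.
That leaves $13,825 − $3,450 = $10,375 for coinsurance.
Coinsurance: $10,375 × 15% = $1,556.25.
So the owner owes $3,450 + $1,556.25 = $5,006.25 before any cap.
Total out-of-pocket so far would be $0 + $5,006.25 = $5,006.25, below the $10,750 cap — no reduction.
Insurer pays the balance: $13,825 − $5,006.25 = $8,818.75.

$8,818.75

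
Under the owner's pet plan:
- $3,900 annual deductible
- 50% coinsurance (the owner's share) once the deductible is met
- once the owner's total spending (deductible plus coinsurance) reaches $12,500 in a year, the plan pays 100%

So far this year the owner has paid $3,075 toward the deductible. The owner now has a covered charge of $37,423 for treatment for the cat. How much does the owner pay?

$9,425

Deductible still to meet: $3,900 − $3,075 = $825.
After the $825 deductible portion, $37,423 − $825 = $36,598 is subject to coinsurance.
50% of $36,598 = $18,299 falls to the owner.
So the owner owes $825 + $18,299 = $19,124 before any cap.
Adding $19,124 to the $3,075 already spent would give $22,199, which exceeds the $12,500 cap; the owner pays just $12,500 − $3,075 = $9,425.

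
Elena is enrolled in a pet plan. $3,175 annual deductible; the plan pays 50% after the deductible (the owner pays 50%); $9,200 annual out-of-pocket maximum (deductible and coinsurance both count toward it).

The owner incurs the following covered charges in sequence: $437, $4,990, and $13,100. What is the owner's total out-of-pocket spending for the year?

Claim 1 ($437): entire amount goes to the deductible. Cost to owner: $437. OOP to date $437.
Claim 2 ($4,990): $2,738 finishes the deductible; $2,252 goes to coinsurance; coinsurance $2,252 × 50% = $1,126. Owner owes $3,864 (running OOP $4,301).
Claim 3 ($13,100): 50% coinsurance on $13,100 = $6,550. OOP would hit $10,851 > $9,200, so the cap limits the owner to $9,200 − $4,301 = $4,899.
Total paid by the owner: $437 + $3,864 + $4,899 = $9,200.

$9,200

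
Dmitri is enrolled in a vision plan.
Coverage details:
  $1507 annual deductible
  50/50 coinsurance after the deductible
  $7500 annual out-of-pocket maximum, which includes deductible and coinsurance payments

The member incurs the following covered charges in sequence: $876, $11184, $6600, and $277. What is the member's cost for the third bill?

$716.50

Claim 1 ($876): fully absorbed by the deductible. Member owes $876 (running OOP $876).
Claim 2 ($11184): $631 finishes the deductible; $10553 goes to coinsurance; 50% of $10553 = $5276.50. Member owes $5907.50 (running OOP $6783.50).
Claim 3 ($6600): 50% coinsurance on $6600 = $3300. OOP would hit $10083.50 > $7500, so the cap limits the member to $7500 − $6783.50 = $716.50.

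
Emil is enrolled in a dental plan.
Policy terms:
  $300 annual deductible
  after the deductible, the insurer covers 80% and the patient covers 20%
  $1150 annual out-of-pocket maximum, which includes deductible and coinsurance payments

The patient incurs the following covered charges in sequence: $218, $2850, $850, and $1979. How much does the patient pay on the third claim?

$170

Claim 1 ($218): fully absorbed by the deductible. Patient pays $218; OOP now $218.
Claim 2 ($2850): deductible takes $82, $2768 remains; coinsurance $2768 × 20% = $553.60. Cost to patient: $635.60. OOP to date $853.60.
Claim 3 ($850): 20% coinsurance on $850 = $170. Patient owes $170 (running OOP $1023.60).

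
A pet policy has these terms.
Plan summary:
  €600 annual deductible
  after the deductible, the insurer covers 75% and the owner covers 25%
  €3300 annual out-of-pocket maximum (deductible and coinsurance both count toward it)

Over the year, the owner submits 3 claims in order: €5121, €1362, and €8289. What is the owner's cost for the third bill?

Bill 1, €5121: €600 finishes the deductible; €4521 goes to coinsurance; owner's 25% is €1130.25. Owner pays €1730.25; OOP now €1730.25.
Bill 2, €1362: 25% coinsurance on €1362 = €340.50. Owner pays €340.50; OOP now €2070.75.
Bill 3, €8289: deductible already satisfied, so owner's share is 25% × €8289 = €2072.25. Adding that to €2070.75 gives €4143, past the €3300 cap; owner pays only €3300 − €2070.75 = €1229.25.

€1229.25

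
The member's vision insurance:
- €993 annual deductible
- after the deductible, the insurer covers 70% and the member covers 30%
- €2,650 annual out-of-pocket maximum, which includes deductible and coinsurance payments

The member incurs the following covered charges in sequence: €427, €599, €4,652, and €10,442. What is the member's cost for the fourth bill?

Claim 1 (€427): entire amount goes to the deductible. Cost to member: €427. OOP to date €427.
Claim 2 (€599): €566 finishes the deductible; €33 goes to coinsurance; coinsurance €33 × 30% = €9.90. Cost to member: €575.90. OOP to date €1,002.90.
Claim 3 (€4,652): deductible already satisfied, so member's share is 30% × €4,652 = €1,395.60. Member pays €1,395.60; OOP now €2,398.50.
Claim 4 (€10,442): 30% coinsurance on €10,442 = €3,132.60. OOP would hit €5,531.10 > €2,650, so the cap limits the member to €2,650 − €2,398.50 = €251.50.

€251.50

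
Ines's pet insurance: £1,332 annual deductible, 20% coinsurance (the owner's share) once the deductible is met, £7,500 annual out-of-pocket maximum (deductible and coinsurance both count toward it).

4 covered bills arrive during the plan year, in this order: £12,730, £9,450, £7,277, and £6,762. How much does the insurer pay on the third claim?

#1 (£12,730): £1,332 to deductible, leaving £11,398; owner's 20% is £2,279.60. Owner pays £3,611.60; OOP now £3,611.60. Plan pays £12,730 − £3,611.60 = £9,118.40.
#2 (£9,450): deductible met; 20% of £9,450 = £1,890. Cost to owner: £1,890. OOP to date £5,501.60. Plan pays £9,450 − £1,890 = £7,560.
#3 (£7,277): 20% coinsurance on £7,277 = £1,455.40. Owner owes £1,455.40 (running OOP £6,957). Insurer: £7,277 − £1,455.40 = £5,821.60.

£5,821.60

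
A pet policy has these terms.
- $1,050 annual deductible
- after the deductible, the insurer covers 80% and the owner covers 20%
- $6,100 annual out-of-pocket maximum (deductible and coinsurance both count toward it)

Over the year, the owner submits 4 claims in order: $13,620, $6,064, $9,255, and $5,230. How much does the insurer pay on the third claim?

#1 ($13,620): $1,050 to deductible, leaving $12,570; coinsurance $12,570 × 20% = $2,514. Cost to owner: $3,564. OOP to date $3,564. Plan pays $13,620 − $3,564 = $10,056.
#2 ($6,064): deductible already satisfied, so owner's share is 20% × $6,064 = $1,212.80. Cost to owner: $1,212.80. OOP to date $4,776.80. Insurer: $6,064 − $1,212.80 = $4,851.20.
#3 ($9,255): deductible already satisfied, so owner's share is 20% × $9,255 = $1,851. That would push OOP to $6,627.80, over the $6,100 cap, so owner pays $6,100 − $4,776.80 = $1,323.20. Plan pays $9,255 − $1,323.20 = $7,931.80.

$7,931.80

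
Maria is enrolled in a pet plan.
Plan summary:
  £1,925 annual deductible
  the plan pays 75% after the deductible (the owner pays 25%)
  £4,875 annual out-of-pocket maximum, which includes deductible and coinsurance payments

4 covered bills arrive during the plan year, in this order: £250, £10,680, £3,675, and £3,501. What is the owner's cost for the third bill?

£698.75

Bill 1, £250: entire amount goes to the deductible. Owner pays £250; OOP now £250.
Bill 2, £10,680: deductible takes £1,675, £9,005 remains; owner's 25% is £2,251.25. Owner owes £3,926.25 (running OOP £4,176.25).
Bill 3, £3,675: 25% coinsurance on £3,675 = £918.75. That would push OOP to £5,095, over the £4,875 cap, so owner pays £4,875 − £4,176.25 = £698.75.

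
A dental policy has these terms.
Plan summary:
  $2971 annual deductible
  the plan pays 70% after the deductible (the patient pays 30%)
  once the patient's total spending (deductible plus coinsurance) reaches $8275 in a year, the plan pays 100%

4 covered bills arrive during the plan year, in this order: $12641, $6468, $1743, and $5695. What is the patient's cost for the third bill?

#1 ($12641): deductible takes $2971, $9670 remains; coinsurance $9670 × 30% = $2901. Patient pays $5872; OOP now $5872.
#2 ($6468): 30% coinsurance on $6468 = $1940.40. Patient pays $1940.40; OOP now $7812.40.
#3 ($1743): deductible already satisfied, so patient's share is 30% × $1743 = $522.90. Adding that to $7812.40 gives $8335.30, past the $8275 cap; patient pays only $8275 − $7812.40 = $462.60.

$462.60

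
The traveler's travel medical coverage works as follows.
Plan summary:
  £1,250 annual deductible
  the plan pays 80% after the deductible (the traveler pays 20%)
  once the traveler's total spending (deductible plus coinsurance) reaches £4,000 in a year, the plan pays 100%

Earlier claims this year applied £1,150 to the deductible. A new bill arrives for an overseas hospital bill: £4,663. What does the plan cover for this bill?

£3,650.40

Remaining deductible: £1,250 − £1,150 = £100.
The remaining £4,563 (= £4,663 − £100) moves to coinsurance.
Coinsurance: £4,563 × 20% = £912.60.
That puts the traveler's cost at £100 + £912.60 = £1,012.60 before any cap.
Total out-of-pocket so far would be £1,150 + £1,012.60 = £2,162.60, below the £4,000 cap — no reduction.
The insurer covers the remainder: £4,663 − £1,012.60 = £3,650.40.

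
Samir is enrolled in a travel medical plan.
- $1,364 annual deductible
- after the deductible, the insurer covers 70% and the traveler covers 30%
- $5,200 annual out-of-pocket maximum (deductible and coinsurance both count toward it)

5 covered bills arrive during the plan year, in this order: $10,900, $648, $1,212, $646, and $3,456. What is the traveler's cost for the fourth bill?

$193.80

Bill 1, $10,900: deductible takes $1,364, $9,536 remains; coinsurance $9,536 × 30% = $2,860.80. Cost to traveler: $4,224.80. OOP to date $4,224.80.
Bill 2, $648: deductible already satisfied, so traveler's share is 30% × $648 = $194.40. Traveler owes $194.40 (running OOP $4,419.20).
Bill 3, $1,212: deductible met; 30% of $1,212 = $363.60. Cost to traveler: $363.60. OOP to date $4,782.80.
Bill 4, $646: 30% coinsurance on $646 = $193.80. Traveler owes $193.80 (running OOP $4,976.60).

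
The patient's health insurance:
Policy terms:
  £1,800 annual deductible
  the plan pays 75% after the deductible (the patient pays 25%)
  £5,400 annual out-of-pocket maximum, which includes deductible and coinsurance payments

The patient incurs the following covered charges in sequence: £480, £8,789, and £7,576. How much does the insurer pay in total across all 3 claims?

#1 (£480): entire amount goes to the deductible. Cost to patient: £480. OOP to date £480. Insurer: £480 − £480 = £0.
#2 (£8,789): deductible takes £1,320, £7,469 remains; patient's 25% is £1,867.25. Patient pays £3,187.25; OOP now £3,667.25. Insurer: £8,789 − £3,187.25 = £5,601.75.
#3 (£7,576): 25% coinsurance on £7,576 = £1,894. That would push OOP to £5,561.25, over the £5,400 cap, so patient pays £5,400 − £3,667.25 = £1,732.75. Insurer: £7,576 − £1,732.75 = £5,843.25.
Insurer total = bills − patient's total = £16,845 − £5,400 = £11,445.

£11,445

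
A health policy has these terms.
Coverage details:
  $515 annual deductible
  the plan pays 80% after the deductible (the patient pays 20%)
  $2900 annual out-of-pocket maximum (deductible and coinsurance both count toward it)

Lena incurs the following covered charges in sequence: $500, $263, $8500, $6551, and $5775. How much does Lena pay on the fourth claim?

#1 ($500): all of it applies to the deductible. Patient owes $500 (running OOP $500).
#2 ($263): $15 to deductible, leaving $248; 20% of $248 = $49.60. Patient pays $64.60; OOP now $564.60.
#3 ($8500): deductible met; 20% of $8500 = $1700. Patient owes $1700 (running OOP $2264.60).
#4 ($6551): 20% coinsurance on $6551 = $1310.20. Adding that to $2264.60 gives $3574.80, past the $2900 cap; patient pays only $2900 − $2264.60 = $635.40.

$635.40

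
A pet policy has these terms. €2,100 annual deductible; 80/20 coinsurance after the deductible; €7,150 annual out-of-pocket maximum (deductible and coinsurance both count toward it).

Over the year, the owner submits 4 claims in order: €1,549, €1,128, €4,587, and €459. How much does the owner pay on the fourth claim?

Bill 1, €1,549: entire amount goes to the deductible. Owner owes €1,549 (running OOP €1,549).
Bill 2, €1,128: deductible takes €551, €577 remains; 20% of €577 = €115.40. Cost to owner: €666.40. OOP to date €2,215.40.
Bill 3, €4,587: deductible met; 20% of €4,587 = €917.40. Owner owes €917.40 (running OOP €3,132.80).
Bill 4, €459: 20% coinsurance on €459 = €91.80. Owner owes €91.80 (running OOP €3,224.60).

€91.80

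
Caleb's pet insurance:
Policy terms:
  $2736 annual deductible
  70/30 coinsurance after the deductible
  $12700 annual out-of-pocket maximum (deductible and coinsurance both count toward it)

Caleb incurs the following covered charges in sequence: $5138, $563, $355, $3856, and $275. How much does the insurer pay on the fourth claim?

Claim 1 — $5138: $2736 finishes the deductible; $2402 goes to coinsurance; 30% of $2402 = $720.60. Owner pays $3456.60; OOP now $3456.60. Plan pays $5138 − $3456.60 = $1681.40.
Claim 2 — $563: 30% coinsurance on $563 = $168.90. Owner owes $168.90 (running OOP $3625.50). Plan pays $563 − $168.90 = $394.10.
Claim 3 — $355: deductible already satisfied, so owner's share is 30% × $355 = $106.50. Cost to owner: $106.50. OOP to date $3732. Insurer: $355 − $106.50 = $248.50.
Claim 4 — $3856: deductible already satisfied, so owner's share is 30% × $3856 = $1156.80. Cost to owner: $1156.80. OOP to date $4888.80. Insurer: $3856 − $1156.80 = $2699.20.

$2699.20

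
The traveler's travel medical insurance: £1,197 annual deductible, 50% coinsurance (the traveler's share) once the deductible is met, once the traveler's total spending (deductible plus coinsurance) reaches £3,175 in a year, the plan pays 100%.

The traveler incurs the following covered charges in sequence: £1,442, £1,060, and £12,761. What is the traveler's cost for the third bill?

£1,325.50

Claim 1 (£1,442): deductible takes £1,197, £245 remains; traveler's 50% is £122.50. Cost to traveler: £1,319.50. OOP to date £1,319.50.
Claim 2 (£1,060): deductible met; 50% of £1,060 = £530. Traveler owes £530 (running OOP £1,849.50).
Claim 3 (£12,761): deductible met; 50% of £12,761 = £6,380.50. Adding that to £1,849.50 gives £8,230, past the £3,175 cap; traveler pays only £3,175 − £1,849.50 = £1,325.50.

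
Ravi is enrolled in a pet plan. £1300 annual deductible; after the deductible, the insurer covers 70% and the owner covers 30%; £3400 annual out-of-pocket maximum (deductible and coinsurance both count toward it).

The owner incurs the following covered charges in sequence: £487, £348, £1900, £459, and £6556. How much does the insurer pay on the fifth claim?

Bill 1, £487: entire amount goes to the deductible. Owner pays £487; OOP now £487. Plan pays £487 − £487 = £0.
Bill 2, £348: entire amount goes to the deductible. Owner owes £348 (running OOP £835). Insurer: £348 − £348 = £0.
Bill 3, £1900: £465 finishes the deductible; £1435 goes to coinsurance; coinsurance £1435 × 30% = £430.50. Owner pays £895.50; OOP now £1730.50. Plan pays £1900 − £895.50 = £1004.50.
Bill 4, £459: deductible met; 30% of £459 = £137.70. Owner pays £137.70; OOP now £1868.20. Plan pays £459 − £137.70 = £321.30.
Bill 5, £6556: deductible already satisfied, so owner's share is 30% × £6556 = £1966.80. OOP would hit £3835 > £3400, so the cap limits the owner to £3400 − £1868.20 = £1531.80. Plan pays £6556 − £1531.80 = £5024.20.

£5024.20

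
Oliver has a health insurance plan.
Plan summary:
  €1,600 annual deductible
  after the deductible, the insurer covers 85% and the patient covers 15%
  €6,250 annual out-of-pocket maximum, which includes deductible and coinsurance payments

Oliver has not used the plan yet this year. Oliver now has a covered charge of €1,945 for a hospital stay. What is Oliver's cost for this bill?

€1,651.75

The full €1,600 deductible is still open; €1,600 of this bill applies to it.
That leaves €1,945 − €1,600 = €345 for coinsurance.
Coinsurance: €345 × 15% = €51.75.
Patient responsibility before any cap: €1,600 + €51.75 = €1,651.75.
Year-to-date out-of-pocket becomes €0 + €1,651.75 = €1,651.75, still under the €6,250 maximum, so no cap applies.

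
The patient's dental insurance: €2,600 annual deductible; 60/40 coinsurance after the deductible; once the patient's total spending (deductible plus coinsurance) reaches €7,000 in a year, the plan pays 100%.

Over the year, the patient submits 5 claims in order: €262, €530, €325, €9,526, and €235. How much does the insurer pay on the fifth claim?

€141

Claim 1 — €262: fully absorbed by the deductible. Patient pays €262; OOP now €262. Insurer: €262 − €262 = €0.
Claim 2 — €530: all of it applies to the deductible. Patient owes €530 (running OOP €792). Insurer: €530 − €530 = €0.
Claim 3 — €325: entire amount goes to the deductible. Patient pays €325; OOP now €1,117. Plan pays €325 − €325 = €0.
Claim 4 — €9,526: deductible takes €1,483, €8,043 remains; 40% of €8,043 = €3,217.20. Cost to patient: €4,700.20. OOP to date €5,817.20. Plan pays €9,526 − €4,700.20 = €4,825.80.
Claim 5 — €235: 40% coinsurance on €235 = €94. Patient owes €94 (running OOP €5,911.20). Insurer: €235 − €94 = €141.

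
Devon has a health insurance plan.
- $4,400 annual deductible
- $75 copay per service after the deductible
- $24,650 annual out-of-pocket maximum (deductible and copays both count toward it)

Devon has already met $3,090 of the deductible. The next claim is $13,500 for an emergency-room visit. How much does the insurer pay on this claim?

$3,090 of the $4,400 deductible is already met, leaving $1,310.
The remaining $12,190 (= $13,500 − $1,310) moves to the copay.
Copay on this service: $75.
So the patient owes $1,310 + $75 = $1,385 before any cap.
Cumulative spending $3,090 + $1,385 = $4,475 stays under the $24,650 maximum.
Insurer pays the balance: $13,500 − $1,385 = $12,115.

$12,115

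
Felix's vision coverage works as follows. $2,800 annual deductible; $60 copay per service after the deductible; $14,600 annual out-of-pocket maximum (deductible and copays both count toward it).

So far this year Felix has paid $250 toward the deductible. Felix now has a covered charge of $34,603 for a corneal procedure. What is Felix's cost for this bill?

$2,610

Remaining deductible: $2,800 − $250 = $2,550.
The remaining $32,053 (= $34,603 − $2,550) moves to the copay.
Copay on this service: $60.
So the member owes $2,550 + $60 = $2,610 before any cap.
Cumulative spending $250 + $2,610 = $2,860 stays under the $14,600 maximum.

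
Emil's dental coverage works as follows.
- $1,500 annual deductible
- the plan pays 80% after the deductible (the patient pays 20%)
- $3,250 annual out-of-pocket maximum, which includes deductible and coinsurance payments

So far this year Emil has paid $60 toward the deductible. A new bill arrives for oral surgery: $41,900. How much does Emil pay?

Remaining deductible: $1,500 − $60 = $1,440.
After the $1,440 deductible portion, $41,900 − $1,440 = $40,460 is subject to coinsurance.
20% of $40,460 = $8,092 falls to the patient.
Patient responsibility before any cap: $1,440 + $8,092 = $9,532.
Adding $9,532 to the $60 already spent would give $9,592, which exceeds the $3,250 cap; the patient pays just $3,250 − $60 = $3,190.

$3,190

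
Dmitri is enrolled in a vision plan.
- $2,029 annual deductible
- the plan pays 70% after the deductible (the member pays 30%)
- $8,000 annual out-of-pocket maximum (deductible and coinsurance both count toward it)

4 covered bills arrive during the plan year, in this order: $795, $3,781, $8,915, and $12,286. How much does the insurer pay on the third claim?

#1 ($795): all of it applies to the deductible. Cost to member: $795. OOP to date $795. Insurer: $795 − $795 = $0.
#2 ($3,781): $1,234 finishes the deductible; $2,547 goes to coinsurance; member's 30% is $764.10. Member pays $1,998.10; OOP now $2,793.10. Insurer: $3,781 − $1,998.10 = $1,782.90.
#3 ($8,915): deductible met; 30% of $8,915 = $2,674.50. Member pays $2,674.50; OOP now $5,467.60. Insurer: $8,915 − $2,674.50 = $6,240.50.

$6,240.50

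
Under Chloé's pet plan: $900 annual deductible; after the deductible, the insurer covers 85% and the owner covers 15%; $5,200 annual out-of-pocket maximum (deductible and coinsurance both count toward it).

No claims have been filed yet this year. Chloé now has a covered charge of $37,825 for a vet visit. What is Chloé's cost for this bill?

$5,200

The full $900 deductible is still open; $900 of this bill applies to it.
After the $900 deductible portion, $37,825 − $900 = $36,925 is subject to coinsurance.
Owner's 15% share of $36,925 is $5,538.75.
That puts the owner's cost at $900 + $5,538.75 = $6,438.75 before any cap.
That would bring total out-of-pocket to $6,438.75, past the $5,200 cap. The owner is capped at $5,200 − $0 = $5,200 on this claim.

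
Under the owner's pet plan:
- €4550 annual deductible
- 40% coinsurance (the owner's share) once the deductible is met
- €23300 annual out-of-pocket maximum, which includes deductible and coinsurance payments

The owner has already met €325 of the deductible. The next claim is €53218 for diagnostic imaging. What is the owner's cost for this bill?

€22975

Remaining deductible: €4550 − €325 = €4225.
After the €4225 deductible portion, €53218 − €4225 = €48993 is subject to coinsurance.
Owner's 40% share of €48993 is €19597.20.
So the owner owes €4225 + €19597.20 = €23822.20 before any cap.
That would bring total out-of-pocket to €24147.20, past the €23300 cap. The owner is capped at €23300 − €325 = €22975 on this claim.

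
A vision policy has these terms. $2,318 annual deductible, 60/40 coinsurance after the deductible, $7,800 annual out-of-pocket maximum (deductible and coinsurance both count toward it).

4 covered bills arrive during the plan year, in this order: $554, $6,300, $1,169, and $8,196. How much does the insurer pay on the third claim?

#1 ($554): fully absorbed by the deductible. Member pays $554; OOP now $554. Plan pays $554 − $554 = $0.
#2 ($6,300): $1,764 finishes the deductible; $4,536 goes to coinsurance; coinsurance $4,536 × 40% = $1,814.40. Member pays $3,578.40; OOP now $4,132.40. Plan pays $6,300 − $3,578.40 = $2,721.60.
#3 ($1,169): deductible met; 40% of $1,169 = $467.60. Member pays $467.60; OOP now $4,600. Plan pays $1,169 − $467.60 = $701.40.

$701.40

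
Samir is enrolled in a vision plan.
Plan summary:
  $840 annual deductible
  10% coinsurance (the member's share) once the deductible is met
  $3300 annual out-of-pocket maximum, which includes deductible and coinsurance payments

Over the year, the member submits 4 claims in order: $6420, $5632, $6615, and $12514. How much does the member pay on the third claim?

$661.50

#1 ($6420): $840 to deductible, leaving $5580; member's 10% is $558. Member pays $1398; OOP now $1398.
#2 ($5632): deductible met; 10% of $5632 = $563.20. Member owes $563.20 (running OOP $1961.20).
#3 ($6615): 10% coinsurance on $6615 = $661.50. Member owes $661.50 (running OOP $2622.70).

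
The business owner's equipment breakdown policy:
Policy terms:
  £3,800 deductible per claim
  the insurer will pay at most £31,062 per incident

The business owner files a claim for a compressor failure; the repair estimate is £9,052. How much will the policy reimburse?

£5,252

Subtract the deductible: £9,052 − £3,800 = £5,252.
That's under the £31,062 cap, so the insurer reimburses the full £5,252.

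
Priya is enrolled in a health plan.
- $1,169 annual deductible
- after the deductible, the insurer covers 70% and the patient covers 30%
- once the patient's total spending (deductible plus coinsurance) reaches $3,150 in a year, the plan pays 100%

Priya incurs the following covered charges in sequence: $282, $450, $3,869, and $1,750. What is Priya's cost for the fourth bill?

Claim 1 ($282): entire amount goes to the deductible. Patient pays $282; OOP now $282.
Claim 2 ($450): entire amount goes to the deductible. Patient owes $450 (running OOP $732).
Claim 3 ($3,869): $437 finishes the deductible; $3,432 goes to coinsurance; 30% of $3,432 = $1,029.60. Cost to patient: $1,466.60. OOP to date $2,198.60.
Claim 4 ($1,750): deductible met; 30% of $1,750 = $525. Patient owes $525 (running OOP $2,723.60).

$525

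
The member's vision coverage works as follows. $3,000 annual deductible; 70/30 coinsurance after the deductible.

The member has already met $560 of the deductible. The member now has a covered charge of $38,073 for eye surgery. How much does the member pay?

Deductible still to meet: $3,000 − $560 = $2,440.
That leaves $38,073 − $2,440 = $35,633 for coinsurance.
Member's 30% share of $35,633 is $10,689.90.
That puts the member's cost at $2,440 + $10,689.90 = $13,129.90.

$13,129.90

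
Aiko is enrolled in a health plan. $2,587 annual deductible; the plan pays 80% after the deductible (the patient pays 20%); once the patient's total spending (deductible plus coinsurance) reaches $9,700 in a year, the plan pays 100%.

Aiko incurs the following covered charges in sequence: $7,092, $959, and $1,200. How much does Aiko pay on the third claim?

Claim 1 — $7,092: $2,587 to deductible, leaving $4,505; 20% of $4,505 = $901. Patient pays $3,488; OOP now $3,488.
Claim 2 — $959: deductible already satisfied, so patient's share is 20% × $959 = $191.80. Cost to patient: $191.80. OOP to date $3,679.80.
Claim 3 — $1,200: deductible already satisfied, so patient's share is 20% × $1,200 = $240. Patient pays $240; OOP now $3,919.80.

$240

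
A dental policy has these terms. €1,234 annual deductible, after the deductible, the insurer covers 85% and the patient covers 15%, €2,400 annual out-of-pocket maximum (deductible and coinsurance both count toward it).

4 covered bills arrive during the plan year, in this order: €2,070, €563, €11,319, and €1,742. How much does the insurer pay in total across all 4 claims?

€13,294

#1 (€2,070): €1,234 finishes the deductible; €836 goes to coinsurance; 15% of €836 = €125.40. Patient owes €1,359.40 (running OOP €1,359.40). Plan pays €2,070 − €1,359.40 = €710.60.
#2 (€563): deductible already satisfied, so patient's share is 15% × €563 = €84.45. Patient pays €84.45; OOP now €1,443.85. Insurer: €563 − €84.45 = €478.55.
#3 (€11,319): deductible already satisfied, so patient's share is 15% × €11,319 = €1,697.85. That would push OOP to €3,141.70, over the €2,400 cap, so patient pays €2,400 − €1,443.85 = €956.15. Plan pays €11,319 − €956.15 = €10,362.85.
#4 (€1,742): deductible met; 15% of €1,742 = €261.30. Adding that to €2,400 gives €2,661.30, past the €2,400 cap; patient pays only €2,400 − €2,400 = €0. Insurer: €1,742 − €0 = €1,742.
Insurer total = bills − patient's total = €15,694 − €2,400 = €13,294.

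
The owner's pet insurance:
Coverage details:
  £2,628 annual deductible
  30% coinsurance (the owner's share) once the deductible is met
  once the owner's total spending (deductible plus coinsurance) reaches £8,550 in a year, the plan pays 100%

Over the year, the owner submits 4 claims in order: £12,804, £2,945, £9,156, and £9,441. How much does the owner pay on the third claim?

Claim 1 — £12,804: £2,628 to deductible, leaving £10,176; owner's 30% is £3,052.80. Owner owes £5,680.80 (running OOP £5,680.80).
Claim 2 — £2,945: 30% coinsurance on £2,945 = £883.50. Owner owes £883.50 (running OOP £6,564.30).
Claim 3 — £9,156: 30% coinsurance on £9,156 = £2,746.80. OOP would hit £9,311.10 > £8,550, so the cap limits the owner to £8,550 − £6,564.30 = £1,985.70.

£1,985.70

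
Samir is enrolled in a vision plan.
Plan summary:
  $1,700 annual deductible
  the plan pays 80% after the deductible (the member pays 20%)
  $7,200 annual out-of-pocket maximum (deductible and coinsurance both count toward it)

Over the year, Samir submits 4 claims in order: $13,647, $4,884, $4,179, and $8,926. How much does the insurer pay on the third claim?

Claim 1 ($13,647): $1,700 finishes the deductible; $11,947 goes to coinsurance; 20% of $11,947 = $2,389.40. Cost to member: $4,089.40. OOP to date $4,089.40. Insurer: $13,647 − $4,089.40 = $9,557.60.
Claim 2 ($4,884): 20% coinsurance on $4,884 = $976.80. Member pays $976.80; OOP now $5,066.20. Plan pays $4,884 − $976.80 = $3,907.20.
Claim 3 ($4,179): 20% coinsurance on $4,179 = $835.80. Cost to member: $835.80. OOP to date $5,902. Insurer: $4,179 − $835.80 = $3,343.20.

$3,343.20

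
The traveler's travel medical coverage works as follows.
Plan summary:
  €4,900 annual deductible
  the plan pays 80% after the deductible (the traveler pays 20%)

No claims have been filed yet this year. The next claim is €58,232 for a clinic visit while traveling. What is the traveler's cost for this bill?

€15,566.40

Deductible not yet touched, so the first €4,900 of the bill goes to the deductible.
After the €4,900 deductible portion, €58,232 − €4,900 = €53,332 is subject to coinsurance.
Coinsurance: €53,332 × 20% = €10,666.40.
Traveler responsibility: €4,900 + €10,666.40 = €15,566.40.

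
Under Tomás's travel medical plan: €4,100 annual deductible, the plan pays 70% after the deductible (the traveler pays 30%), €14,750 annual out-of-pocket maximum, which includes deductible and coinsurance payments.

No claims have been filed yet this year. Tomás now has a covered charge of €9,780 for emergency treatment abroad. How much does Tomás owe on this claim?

€5,804

Nothing has been paid toward the €4,100 deductible, so the first €4,100 of this charge is applied there.
That leaves €9,780 − €4,100 = €5,680 for coinsurance.
Coinsurance: €5,680 × 30% = €1,704.
Traveler responsibility before any cap: €4,100 + €1,704 = €5,804.
Cumulative spending €0 + €5,804 = €5,804 stays under the €14,750 maximum.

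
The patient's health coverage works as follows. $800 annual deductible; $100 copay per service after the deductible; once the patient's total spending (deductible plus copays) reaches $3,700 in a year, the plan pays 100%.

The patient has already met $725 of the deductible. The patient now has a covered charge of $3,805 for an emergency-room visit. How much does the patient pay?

Remaining deductible: $800 − $725 = $75.
The remaining $3,730 (= $3,805 − $75) moves to the copay.
Copay on this service: $100.
Patient responsibility before any cap: $75 + $100 = $175.
Cumulative spending $725 + $175 = $900 stays under the $3,700 maximum.

$175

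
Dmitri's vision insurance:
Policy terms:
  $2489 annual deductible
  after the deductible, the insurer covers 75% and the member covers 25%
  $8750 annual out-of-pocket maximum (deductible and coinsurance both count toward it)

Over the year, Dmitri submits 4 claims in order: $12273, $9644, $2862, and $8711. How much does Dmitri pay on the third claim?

$715.50

Claim 1 ($12273): deductible takes $2489, $9784 remains; 25% of $9784 = $2446. Member pays $4935; OOP now $4935.
Claim 2 ($9644): deductible met; 25% of $9644 = $2411. Cost to member: $2411. OOP to date $7346.
Claim 3 ($2862): 25% coinsurance on $2862 = $715.50. Member owes $715.50 (running OOP $8061.50).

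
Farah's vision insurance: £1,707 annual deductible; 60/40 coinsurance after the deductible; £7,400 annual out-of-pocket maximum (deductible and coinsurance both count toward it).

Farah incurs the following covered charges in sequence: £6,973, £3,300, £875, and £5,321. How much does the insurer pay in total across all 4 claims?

Bill 1, £6,973: deductible takes £1,707, £5,266 remains; member's 40% is £2,106.40. Member pays £3,813.40; OOP now £3,813.40. Plan pays £6,973 − £3,813.40 = £3,159.60.
Bill 2, £3,300: deductible already satisfied, so member's share is 40% × £3,300 = £1,320. Member pays £1,320; OOP now £5,133.40. Plan pays £3,300 − £1,320 = £1,980.
Bill 3, £875: deductible met; 40% of £875 = £350. Cost to member: £350. OOP to date £5,483.40. Insurer: £875 − £350 = £525.
Bill 4, £5,321: deductible already satisfied, so member's share is 40% × £5,321 = £2,128.40. Adding that to £5,483.40 gives £7,611.80, past the £7,400 cap; member pays only £7,400 − £5,483.40 = £1,916.60. Insurer: £5,321 − £1,916.60 = £3,404.40.
Insurer total: £3,159.60 + £1,980 + £525 + £3,404.40 = £9,069.

£9,069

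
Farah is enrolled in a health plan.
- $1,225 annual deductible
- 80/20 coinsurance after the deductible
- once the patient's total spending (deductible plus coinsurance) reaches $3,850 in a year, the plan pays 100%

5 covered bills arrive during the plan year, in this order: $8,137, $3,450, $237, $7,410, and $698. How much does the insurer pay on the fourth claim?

Claim 1 — $8,137: $1,225 to deductible, leaving $6,912; patient's 20% is $1,382.40. Patient pays $2,607.40; OOP now $2,607.40. Plan pays $8,137 − $2,607.40 = $5,529.60.
Claim 2 — $3,450: deductible already satisfied, so patient's share is 20% × $3,450 = $690. Patient owes $690 (running OOP $3,297.40). Plan pays $3,450 − $690 = $2,760.
Claim 3 — $237: deductible met; 20% of $237 = $47.40. Patient pays $47.40; OOP now $3,344.80. Insurer: $237 − $47.40 = $189.60.
Claim 4 — $7,410: 20% coinsurance on $7,410 = $1,482. Adding that to $3,344.80 gives $4,826.80, past the $3,850 cap; patient pays only $3,850 − $3,344.80 = $505.20. Plan pays $7,410 − $505.20 = $6,904.80.

$6,904.80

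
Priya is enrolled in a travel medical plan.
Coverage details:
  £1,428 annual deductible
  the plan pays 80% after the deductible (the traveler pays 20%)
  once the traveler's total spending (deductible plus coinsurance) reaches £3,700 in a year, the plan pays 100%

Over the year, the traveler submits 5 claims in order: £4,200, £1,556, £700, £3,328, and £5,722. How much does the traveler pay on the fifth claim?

£600.80

Claim 1 — £4,200: £1,428 to deductible, leaving £2,772; 20% of £2,772 = £554.40. Traveler pays £1,982.40; OOP now £1,982.40.
Claim 2 — £1,556: deductible met; 20% of £1,556 = £311.20. Cost to traveler: £311.20. OOP to date £2,293.60.
Claim 3 — £700: deductible already satisfied, so traveler's share is 20% × £700 = £140. Traveler pays £140; OOP now £2,433.60.
Claim 4 — £3,328: 20% coinsurance on £3,328 = £665.60. Cost to traveler: £665.60. OOP to date £3,099.20.
Claim 5 — £5,722: 20% coinsurance on £5,722 = £1,144.40. That would push OOP to £4,243.60, over the £3,700 cap, so traveler pays £3,700 − £3,099.20 = £600.80.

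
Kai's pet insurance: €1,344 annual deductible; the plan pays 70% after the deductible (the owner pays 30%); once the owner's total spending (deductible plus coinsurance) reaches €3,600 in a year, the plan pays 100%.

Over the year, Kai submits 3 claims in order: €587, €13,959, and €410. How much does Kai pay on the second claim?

#1 (€587): fully absorbed by the deductible. Owner pays €587; OOP now €587.
#2 (€13,959): €757 finishes the deductible; €13,202 goes to coinsurance; 30% of €13,202 = €3,960.60. Claim cost before the cap: €757 + €3,960.60 = €4,717.60. Adding that to €587 gives €5,304.60, past the €3,600 cap; owner pays only €3,600 − €587 = €3,013.

€3,013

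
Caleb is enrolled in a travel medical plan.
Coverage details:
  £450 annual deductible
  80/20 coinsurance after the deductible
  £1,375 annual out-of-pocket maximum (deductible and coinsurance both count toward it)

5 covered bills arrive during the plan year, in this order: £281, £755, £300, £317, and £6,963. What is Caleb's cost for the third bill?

£60

Claim 1 — £281: entire amount goes to the deductible. Cost to traveler: £281. OOP to date £281.
Claim 2 — £755: deductible takes £169, £586 remains; 20% of £586 = £117.20. Cost to traveler: £286.20. OOP to date £567.20.
Claim 3 — £300: deductible met; 20% of £300 = £60. Traveler pays £60; OOP now £627.20.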